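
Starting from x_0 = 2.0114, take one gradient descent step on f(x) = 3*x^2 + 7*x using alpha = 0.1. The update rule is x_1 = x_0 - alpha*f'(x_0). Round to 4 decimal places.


We compute the gradient at x_0 and apply the update.
f'(x) = 6*x + 7
f'(2.0114) = 6*2.0114 + 7 = 19.0684
x_1 = 2.0114 - 0.1*19.0684 = 0.1046


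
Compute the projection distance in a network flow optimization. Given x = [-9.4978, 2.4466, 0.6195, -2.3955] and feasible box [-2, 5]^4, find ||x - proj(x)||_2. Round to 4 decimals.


Project each component onto [-2, 5].
clip(-9.4978) = -2.0, clip(2.4466) = 2.4466, clip(0.6195) = 0.6195, clip(-2.3955) = -2.0
Projection = [-2.0, 2.4466, 0.6195, -2.0]
Squared diffs: [56.217, 0.0, 0.0, 0.1564]
Distance = sqrt(56.3734) = 7.5082


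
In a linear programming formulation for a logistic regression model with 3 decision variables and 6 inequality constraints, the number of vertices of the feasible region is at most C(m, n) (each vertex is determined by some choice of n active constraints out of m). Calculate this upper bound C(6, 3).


Each vertex corresponds to some choice of n active constraints out of m, so the number of vertices is at most C(m, n) = m! / (n!(m-n)!).
m = 6, n = 3
Numerator: 6 * 5 * 4
Denominator: 3! = 6
C(6, 3) = 20


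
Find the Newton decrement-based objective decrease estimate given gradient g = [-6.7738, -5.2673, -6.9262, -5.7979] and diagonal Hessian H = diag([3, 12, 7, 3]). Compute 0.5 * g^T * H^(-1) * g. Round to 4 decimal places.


Step 1: H is diagonal, so H^(-1) * g = [-2.2579, -0.4389, -0.9895, -1.9326].
Step 2: g^T H^(-1) g = sum_i g_i^2 / H_ii
  = (-6.7738)^2/3 + (-5.2673)^2/12 + (-6.9262)^2/7 + (-5.7979)^2/3
  = 15.2948 + 2.312 + 6.8532 + 11.2052 = 35.6652
Step 3: Objective decrease = 0.5 * g^T H^(-1) g = 17.8326


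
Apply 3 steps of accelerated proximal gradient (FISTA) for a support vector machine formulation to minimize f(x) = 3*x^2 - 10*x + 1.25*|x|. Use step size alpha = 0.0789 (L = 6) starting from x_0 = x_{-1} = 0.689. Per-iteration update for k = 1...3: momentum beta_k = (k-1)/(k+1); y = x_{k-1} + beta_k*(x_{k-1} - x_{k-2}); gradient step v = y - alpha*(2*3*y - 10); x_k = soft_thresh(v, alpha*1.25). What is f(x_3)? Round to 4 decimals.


FISTA on f(x) = 3*x^2 - 10*x + 1.25*|x|
L = 6, alpha = 0.0789
Iteration 1: beta = 0.0, y = 0.689 + 0.0*(0.689 - 0.689) = 0.689
  grad(y) = -5.866, v = y - alpha*grad = 1.1518
  prox(v) = soft_thresh(1.1518, 0.0986) = 1.0532
Iteration 2: beta = 0.3333, y = 1.0532 + 0.3333*(1.0532 - 0.689) = 1.1746
  grad(y) = -2.9524, v = y - alpha*grad = 1.4075
  prox(v) = soft_thresh(1.4075, 0.0986) = 1.3089
Iteration 3: beta = 0.5, y = 1.3089 + 0.5*(1.3089 - 1.0532) = 1.4368
  grad(y) = -1.3793, v = y - alpha*grad = 1.5456
  prox(v) = soft_thresh(1.5456, 0.0986) = 1.447
f(x_3) = 3*1.447^2 - 10*1.447 + 1.25*|1.447| = -6.3798


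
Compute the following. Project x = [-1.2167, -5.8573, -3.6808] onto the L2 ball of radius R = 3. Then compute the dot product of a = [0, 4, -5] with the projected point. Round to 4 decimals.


Step 1: Compute ||x|| (intermediates to 6 decimals).
||x|| = sqrt((-1.2167)^2 + (-5.8573)^2 + (-3.6808)^2) = 7.024002
Step 2: Project.
Since ||x|| > R, scale = R/||x|| = 3/7.024002 = 0.427107, proj(x) = scale * x
proj(x) = [-0.519661, -2.501694, -1.572095]
Step 3: Dot product.
a^T * proj(x) = 0*(-0.519661) + 4*(-2.501694) - 5*(-1.572095) = -2.1463


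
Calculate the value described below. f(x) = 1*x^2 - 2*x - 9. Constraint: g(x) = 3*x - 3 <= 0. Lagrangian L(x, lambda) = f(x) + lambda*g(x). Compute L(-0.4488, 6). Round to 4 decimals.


Step 1: Evaluate f(x).
f(-0.4488) = 1*(-0.4488)^2 - 2*(-0.4488) - 9 = -7.901
Step 2: Evaluate g(x).
g(-0.4488) = 3*-0.4488 - 3 = -4.3464
Step 3: Compute Lagrangian.
L = -7.901 + 6*-4.3464 = -33.9794


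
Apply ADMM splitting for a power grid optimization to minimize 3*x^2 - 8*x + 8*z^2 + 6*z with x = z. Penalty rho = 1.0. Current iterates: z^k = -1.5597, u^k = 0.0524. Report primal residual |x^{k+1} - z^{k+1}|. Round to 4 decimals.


ADMM iteration with rho = 1.0, z^k = -1.5597, u^k = 0.0524
Step 1: x-update.
Minimize 3*x^2 - 8*x + (1.0/2)*(x + 1.5597 + 0.0524)^2
FOC: (2*3 + 1.0)*x = 8 + 1.0*(-1.5597 - 0.0524)
x^{k+1} = 0.9126
Step 2: z-update.
Minimize 8*z^2 + 6*z + (1.0/2)*(0.9126 - z + 0.0524)^2
FOC: (2*8 + 1.0)*z = -6 + 1.0*(0.9126 + 0.0524)
z^{k+1} = -0.2962
Step 3: u-update.
u^{k+1} = 0.0524 + 0.9126 + 0.2962 = 1.2611
Step 4: Primal residual = |0.9126 + 0.2962| = 1.2087


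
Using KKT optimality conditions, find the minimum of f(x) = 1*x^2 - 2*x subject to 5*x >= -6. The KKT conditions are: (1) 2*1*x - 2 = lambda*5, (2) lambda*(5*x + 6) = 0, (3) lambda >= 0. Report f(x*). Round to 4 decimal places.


Step 1: Try lambda = 0 (constraint inactive).
Stationarity: 2*1*x - 2 = 0
x* = 2/(2*1) = 1.0
Check constraint: 5*1.0 = 5.0 >= -6 -- satisfied.
Step 2: Compute optimal value.
f(x*) = 1*1.0^2 - 2*1.0 = -1.0


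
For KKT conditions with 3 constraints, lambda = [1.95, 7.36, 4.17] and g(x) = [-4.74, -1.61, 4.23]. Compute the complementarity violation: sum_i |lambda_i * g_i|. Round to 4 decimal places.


KKT complementary slackness check:
lambda_1 * g_1 = 1.95 * -4.74 = -9.243
lambda_2 * g_2 = 7.36 * -1.61 = -11.8496
lambda_3 * g_3 = 4.17 * 4.23 = 17.6391
Total violation = 9.243 + 11.8496 + 17.6391 = 38.7317


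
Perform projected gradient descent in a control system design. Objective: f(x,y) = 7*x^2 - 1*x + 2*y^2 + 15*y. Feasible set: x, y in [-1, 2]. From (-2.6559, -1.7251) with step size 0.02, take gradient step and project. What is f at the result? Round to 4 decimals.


Step 1: Compute gradient at (-2.6559, -1.7251).
grad_x = 2*7*-2.6559 - 1 = -38.1826
grad_y = 2*2*-1.7251 + 15 = 8.0996
Step 2: Gradient step.
x_raw = -2.6559 - 0.02*-38.1826 = -1.8922
y_raw = -1.7251 - 0.02*8.0996 = -1.8871
Step 3: Project onto [-1, 2].
x_proj = clip(-1.8922) = -1.0
y_proj = clip(-1.8871) = -1.0
Step 4: Evaluate f.
f(-1.0, -1.0) = -5.0


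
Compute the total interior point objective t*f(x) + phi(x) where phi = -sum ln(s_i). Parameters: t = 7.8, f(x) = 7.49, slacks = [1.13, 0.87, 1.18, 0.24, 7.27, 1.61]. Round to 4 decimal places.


Step 1: Compute log-barrier.
ln values: [0.1222, -0.1393, 0.1655, -1.4271, 1.9838, 0.4762]
phi = -(0.1222 - 0.1393 + 0.1655 - 1.4271 + 1.9838 + 0.4762) = -1.1813
Step 2: Compute augmented objective.
t*f(x) = 7.8*7.49 = 58.422
Total = 58.422 - 1.1813 = 57.2407


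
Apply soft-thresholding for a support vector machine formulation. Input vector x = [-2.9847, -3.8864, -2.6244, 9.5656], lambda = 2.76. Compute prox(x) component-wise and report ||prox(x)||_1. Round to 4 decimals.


Soft-thresholding with lambda = 2.76:
prox(-2.9847) = sign(-2.9847)*max(|-2.9847| - 2.76, 0) = -0.2247
prox(-3.8864) = sign(-3.8864)*max(|-3.8864| - 2.76, 0) = -1.1264
prox(-2.6244) = sign(-2.6244)*max(|-2.6244| - 2.76, 0) = 0.0
prox(9.5656) = sign(9.5656)*max(|9.5656| - 2.76, 0) = 6.8056
prox(x) = [-0.2247, -1.1264, 0.0, 6.8056]
||prox(x)||_1 = 0.2247 + 1.1264 + 0.0 + 6.8056 = 8.1567


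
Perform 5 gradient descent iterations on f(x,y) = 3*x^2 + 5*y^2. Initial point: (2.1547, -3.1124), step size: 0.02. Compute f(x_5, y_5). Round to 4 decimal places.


Gradient descent on f(x,y) = 3*x^2 + 5*y^2.
Starting point: (2.1547, -3.1124), alpha = 0.02
Step 1: grad_x = 2*3*2.1547 = 12.9282, grad_y = 2*5*-3.1124 = -31.124
  x_1 = 2.1547 - 0.02*12.9282 = 1.8961
  y_1 = -3.1124 - 0.02*-31.124 = -2.4899
Step 2: grad_x = 2*3*1.8961 = 11.3768, grad_y = 2*5*-2.4899 = -24.8992
  x_2 = 1.8961 - 0.02*11.3768 = 1.6686
  y_2 = -2.4899 - 0.02*-24.8992 = -1.9919
Step 3: grad_x = 2*3*1.6686 = 10.0116, grad_y = 2*5*-1.9919 = -19.9194
  x_3 = 1.6686 - 0.02*10.0116 = 1.4684
  y_3 = -1.9919 - 0.02*-19.9194 = -1.5935
Step 4: grad_x = 2*3*1.4684 = 8.8102, grad_y = 2*5*-1.5935 = -15.9355
  x_4 = 1.4684 - 0.02*8.8102 = 1.2922
  y_4 = -1.5935 - 0.02*-15.9355 = -1.2748
Step 5: grad_x = 2*3*1.2922 = 7.753, grad_y = 2*5*-1.2748 = -12.7484
  x_5 = 1.2922 - 0.02*7.753 = 1.1371
  y_5 = -1.2748 - 0.02*-12.7484 = -1.0199
f(1.1371, -1.0199) = 3*1.1371^2 + 5*(-1.0199)^2 = 9.0797


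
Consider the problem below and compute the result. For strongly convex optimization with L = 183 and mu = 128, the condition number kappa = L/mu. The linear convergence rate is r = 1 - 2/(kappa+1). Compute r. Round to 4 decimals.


Step 1: Compute the condition number.
kappa = L/mu = 183/128 = 1.4297
Step 2: Compute the convergence rate.
r = 1 - 2/(kappa + 1) = 1 - 2*mu/(L + mu) = (L - mu)/(L + mu) = 55/311 = 0.1768


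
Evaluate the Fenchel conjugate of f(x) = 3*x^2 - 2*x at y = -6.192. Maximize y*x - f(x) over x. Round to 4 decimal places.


f*(y) = sup_x {y*x - a*x^2 - b*x} = sup_x {(y-b)*x - a*x^2}
FOC: (y - b) - 2a*x = 0 => x* = (y - b)/(2a)
x* = (-6.192 + 2)/(2*3) = -0.6987
f*(-6.192) = (y-b)^2/(4a) = (-6.192 + 2)^2/(4*3)
= 17.5729/12 = 1.4644


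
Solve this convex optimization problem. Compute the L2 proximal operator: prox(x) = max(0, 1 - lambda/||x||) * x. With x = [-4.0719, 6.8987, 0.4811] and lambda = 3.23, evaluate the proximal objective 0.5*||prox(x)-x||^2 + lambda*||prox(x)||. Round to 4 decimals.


Step 1: Compute ||x||.
||x|| = 8.0252
Step 2: Compute scaling factor.
scale = max(0, 1 - 3.23/8.0252) = 0.5975
Step 3: prox(x) = [-2.433, 4.1221, 0.2875]
||prox(x)|| = 4.7952
Step 4: Proximal objective.
0.5*||prox-x||^2 = 5.2165
lambda*||prox|| = 15.4885
Total = 20.705


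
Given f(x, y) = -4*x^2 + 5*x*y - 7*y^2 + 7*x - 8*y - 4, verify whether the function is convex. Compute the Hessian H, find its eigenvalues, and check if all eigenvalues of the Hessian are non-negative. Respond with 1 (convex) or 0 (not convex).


The Hessian of f(x,y) = -4*x^2 + 5*x*y - 7*y^2 + 7*x - 8*y - 4 is:
H = [[-8, 5], [5, -14]]
Trace = -8 - 14 = -22
Determinant = -8*-14 - (5)^2 = 87
Discriminant = (-22)^2 - 4*87 = 136.0
Eigenvalues: lambda_1 = -16.831, lambda_2 = -5.169
The function is not convex.

0


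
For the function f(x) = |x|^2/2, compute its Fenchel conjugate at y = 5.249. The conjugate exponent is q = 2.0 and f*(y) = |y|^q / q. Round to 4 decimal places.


The conjugate exponent q satisfies 1/p + 1/q = 1.
p = 2, so q = 2/(2 - 1) = 2.0
|y|^q = 5.249^2.0 = 27.552
f*(5.249) = 27.552 / 2.0 = 13.776


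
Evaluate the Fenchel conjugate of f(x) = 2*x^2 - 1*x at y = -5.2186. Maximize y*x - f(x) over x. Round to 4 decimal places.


f*(y) = sup_x {y*x - a*x^2 - b*x} = sup_x {(y-b)*x - a*x^2}
FOC: (y - b) - 2a*x = 0 => x* = (y - b)/(2a)
x* = (-5.2186 + 1)/(2*2) = -1.0547
f*(-5.2186) = (y-b)^2/(4a) = (-5.2186 + 1)^2/(4*2)
= 17.7966/8 = 2.2246


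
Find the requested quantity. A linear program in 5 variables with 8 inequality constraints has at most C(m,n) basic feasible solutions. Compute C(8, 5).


Each vertex corresponds to some choice of n active constraints out of m, so the number of vertices is at most C(m, n) = m! / (n!(m-n)!).
m = 8, n = 5
Numerator: 8 * 7 * 6 * 5 * 4
Denominator: 5! = 120
C(8, 5) = 56


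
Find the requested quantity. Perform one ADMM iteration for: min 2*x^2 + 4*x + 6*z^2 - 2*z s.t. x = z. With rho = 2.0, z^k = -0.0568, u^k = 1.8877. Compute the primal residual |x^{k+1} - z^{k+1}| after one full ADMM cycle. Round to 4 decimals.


ADMM iteration with rho = 2.0, z^k = -0.0568, u^k = 1.8877
Step 1: x-update.
Minimize 2*x^2 + 4*x + (2.0/2)*(x + 0.0568 + 1.8877)^2
FOC: (2*2 + 2.0)*x = -4 + 2.0*(-0.0568 - 1.8877)
x^{k+1} = -1.3148
Step 2: z-update.
Minimize 6*z^2 - 2*z + (2.0/2)*(-1.3148 - z + 1.8877)^2
FOC: (2*6 + 2.0)*z = 2 + 2.0*(-1.3148 + 1.8877)
z^{k+1} = 0.2247
Step 3: u-update.
u^{k+1} = 1.8877 - 1.3148 - 0.2247 = 0.3482
Step 4: Primal residual = |-1.3148 - 0.2247| = 1.5395


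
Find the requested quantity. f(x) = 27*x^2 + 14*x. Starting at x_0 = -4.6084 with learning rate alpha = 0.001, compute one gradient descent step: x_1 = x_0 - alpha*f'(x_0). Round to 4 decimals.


We compute the gradient at x_0 and apply the update.
f'(x) = 54*x + 14
f'(-4.6084) = 54*-4.6084 + 14 = -234.8536
x_1 = -4.6084 - 0.001*-234.8536 = -4.3735


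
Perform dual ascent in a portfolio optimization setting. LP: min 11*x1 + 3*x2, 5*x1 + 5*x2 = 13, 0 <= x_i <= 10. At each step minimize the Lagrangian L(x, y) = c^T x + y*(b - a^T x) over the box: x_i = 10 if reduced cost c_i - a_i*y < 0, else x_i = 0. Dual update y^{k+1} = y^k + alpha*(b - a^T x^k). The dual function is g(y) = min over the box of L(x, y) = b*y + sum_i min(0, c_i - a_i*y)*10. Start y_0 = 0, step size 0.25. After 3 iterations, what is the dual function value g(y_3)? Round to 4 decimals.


Dual ascent for LP: min 11*x1 + 3*x2, 5*x1 + 5*x2 = 13, 0 <= x_i <= 10
Step 1: y^k = 0.0, reduced costs: (11.0, 3.0)
  x^k = (0.0, 0.0), subgradient = b - a^T x = 13.0
  y^{k+1} = 0.0 + 0.25*13.0 = 3.25
Step 2: y^k = 3.25, reduced costs: (-5.25, -13.25)
  x^k = (10.0, 10.0), subgradient = b - a^T x = -87.0
  y^{k+1} = 3.25 + 0.25*-87.0 = -18.5
Step 3: y^k = -18.5, reduced costs: (103.5, 95.5)
  x^k = (0.0, 0.0), subgradient = b - a^T x = 13.0
  y^{k+1} = -18.5 + 0.25*13.0 = -15.25
Dual objective at y_3 = -15.25: reduced costs (87.25, 79.25), box minimizer x = (0.0, 0.0)
g(y_3) = b*y + (c1 - a1*y)*x1 + (c2 - a2*y)*x2 = 13*(-15.25) + 87.25*0.0 + 79.25*0.0 = -198.25 + 0.0 + 0.0 = -198.25


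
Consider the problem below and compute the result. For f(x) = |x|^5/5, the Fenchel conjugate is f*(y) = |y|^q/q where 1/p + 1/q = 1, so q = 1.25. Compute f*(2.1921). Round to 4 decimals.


The conjugate exponent q satisfies 1/p + 1/q = 1.
p = 5, so q = 5/(5 - 1) = 1.25
|y|^q = 2.1921^1.25 = 2.6673
f*(2.1921) = 2.6673 / 1.25 = 2.1339


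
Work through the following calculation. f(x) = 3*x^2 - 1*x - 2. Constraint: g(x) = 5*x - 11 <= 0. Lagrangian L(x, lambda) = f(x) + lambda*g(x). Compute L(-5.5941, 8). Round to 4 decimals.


Step 1: Evaluate f(x).
f(-5.5941) = 3*(-5.5941)^2 - 1*(-5.5941) - 2 = 97.476
Step 2: Evaluate g(x).
g(-5.5941) = 5*-5.5941 - 11 = -38.9705
Step 3: Compute Lagrangian.
L = 97.476 + 8*-38.9705 = -214.288


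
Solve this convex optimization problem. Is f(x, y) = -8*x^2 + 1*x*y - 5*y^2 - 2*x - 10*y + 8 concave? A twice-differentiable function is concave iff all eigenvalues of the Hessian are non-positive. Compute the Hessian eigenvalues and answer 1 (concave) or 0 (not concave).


The Hessian of f(x,y) = -8*x^2 + 1*x*y - 5*y^2 - 2*x - 10*y + 8 is:
H = [[-16, 1], [1, -10]]
Trace = -16 - 10 = -26
Determinant = -16*-10 - (1)^2 = 159
Discriminant = (-26)^2 - 4*159 = 40.0
Eigenvalues: lambda_1 = -16.1623, lambda_2 = -9.8377
The function is concave.

1


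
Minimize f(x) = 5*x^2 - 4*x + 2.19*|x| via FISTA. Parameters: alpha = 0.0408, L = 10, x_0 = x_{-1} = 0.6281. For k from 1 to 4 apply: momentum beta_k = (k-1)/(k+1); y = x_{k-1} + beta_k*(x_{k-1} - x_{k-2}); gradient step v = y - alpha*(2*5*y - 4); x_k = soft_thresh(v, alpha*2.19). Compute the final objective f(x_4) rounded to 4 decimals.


FISTA on f(x) = 5*x^2 - 4*x + 2.19*|x|
L = 10, alpha = 0.0408
Iteration 1: beta = 0.0, y = 0.6281 + 0.0*(0.6281 - 0.6281) = 0.6281
  grad(y) = 2.281, v = y - alpha*grad = 0.535
  prox(v) = soft_thresh(0.535, 0.0894) = 0.4457
Iteration 2: beta = 0.3333, y = 0.4457 + 0.3333*(0.4457 - 0.6281) = 0.3849
  grad(y) = -0.1512, v = y - alpha*grad = 0.391
  prox(v) = soft_thresh(0.391, 0.0894) = 0.3017
Iteration 3: beta = 0.5, y = 0.3017 + 0.5*(0.3017 - 0.4457) = 0.2297
  grad(y) = -1.703, v = y - alpha*grad = 0.2992
  prox(v) = soft_thresh(0.2992, 0.0894) = 0.2098
Iteration 4: beta = 0.6, y = 0.2098 + 0.6*(0.2098 - 0.3017) = 0.1547
  grad(y) = -2.4529, v = y - alpha*grad = 0.2548
  prox(v) = soft_thresh(0.2548, 0.0894) = 0.1654
f(x_4) = 5*0.1654^2 - 4*0.1654 + 2.19*|0.1654| = -0.1626


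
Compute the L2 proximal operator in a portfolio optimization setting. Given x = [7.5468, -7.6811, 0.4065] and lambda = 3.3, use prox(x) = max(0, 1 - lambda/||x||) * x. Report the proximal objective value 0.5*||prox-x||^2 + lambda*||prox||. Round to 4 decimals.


Step 1: Compute ||x||.
||x|| = 10.7758
Step 2: Compute scaling factor.
scale = max(0, 1 - 3.3/10.7758) = 0.6938
Step 3: prox(x) = [5.2357, -5.3288, 0.282]
||prox(x)|| = 7.4758
Step 4: Proximal objective.
0.5*||prox-x||^2 = 5.445
lambda*||prox|| = 24.6701
Total = 30.1153


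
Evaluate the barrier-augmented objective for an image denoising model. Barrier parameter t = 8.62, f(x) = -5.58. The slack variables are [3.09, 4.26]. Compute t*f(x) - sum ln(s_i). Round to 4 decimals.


Step 1: Compute log-barrier.
ln values: [1.1282, 1.4493]
phi = -(1.1282 + 1.4493) = -2.5774
Step 2: Compute augmented objective.
t*f(x) = 8.62*-5.58 = -48.0996
Total = -48.0996 - 2.5774 = -50.677


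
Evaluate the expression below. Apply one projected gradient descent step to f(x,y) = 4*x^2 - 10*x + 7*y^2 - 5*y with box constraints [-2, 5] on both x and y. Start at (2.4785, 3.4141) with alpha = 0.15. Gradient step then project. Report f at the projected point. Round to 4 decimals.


Step 1: Compute gradient at (2.4785, 3.4141).
grad_x = 2*4*2.4785 - 10 = 9.828
grad_y = 2*7*3.4141 - 5 = 42.7974
Step 2: Gradient step.
x_raw = 2.4785 - 0.15*9.828 = 1.0043
y_raw = 3.4141 - 0.15*42.7974 = -3.0055
Step 3: Project onto [-2, 5].
x_proj = clip(1.0043) = 1.0043
y_proj = clip(-3.0055) = -2.0
Step 4: Evaluate f.
f(1.0043, -2.0) = 31.9915


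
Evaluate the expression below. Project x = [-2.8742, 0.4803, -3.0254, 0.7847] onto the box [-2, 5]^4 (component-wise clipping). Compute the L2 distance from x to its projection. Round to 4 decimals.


Project each component onto [-2, 5].
clip(-2.8742) = -2.0, clip(0.4803) = 0.4803, clip(-3.0254) = -2.0, clip(0.7847) = 0.7847
Projection = [-2.0, 0.4803, -2.0, 0.7847]
Squared diffs: [0.7642, 0.0, 1.0514, 0.0]
Distance = sqrt(1.8156) = 1.3475


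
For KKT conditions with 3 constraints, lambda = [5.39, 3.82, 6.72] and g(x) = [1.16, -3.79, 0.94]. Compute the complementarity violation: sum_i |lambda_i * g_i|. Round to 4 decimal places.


KKT complementary slackness check:
lambda_1 * g_1 = 5.39 * 1.16 = 6.2524
lambda_2 * g_2 = 3.82 * -3.79 = -14.4778
lambda_3 * g_3 = 6.72 * 0.94 = 6.3168
Total violation = 6.2524 + 14.4778 + 6.3168 = 27.047


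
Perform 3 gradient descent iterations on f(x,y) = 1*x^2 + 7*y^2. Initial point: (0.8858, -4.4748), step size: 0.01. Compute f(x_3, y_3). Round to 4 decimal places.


Gradient descent on f(x,y) = 1*x^2 + 7*y^2.
Starting point: (0.8858, -4.4748), alpha = 0.01
Step 1: grad_x = 2*1*0.8858 = 1.7716, grad_y = 2*7*-4.4748 = -62.6472
  x_1 = 0.8858 - 0.01*1.7716 = 0.8681
  y_1 = -4.4748 - 0.01*-62.6472 = -3.8483
Step 2: grad_x = 2*1*0.8681 = 1.7362, grad_y = 2*7*-3.8483 = -53.8766
  x_2 = 0.8681 - 0.01*1.7362 = 0.8507
  y_2 = -3.8483 - 0.01*-53.8766 = -3.3096
Step 3: grad_x = 2*1*0.8507 = 1.7014, grad_y = 2*7*-3.3096 = -46.3339
  x_3 = 0.8507 - 0.01*1.7014 = 0.8337
  y_3 = -3.3096 - 0.01*-46.3339 = -2.8462
f(0.8337, -2.8462) = 1*0.8337^2 + 7*(-2.8462)^2 = 57.402


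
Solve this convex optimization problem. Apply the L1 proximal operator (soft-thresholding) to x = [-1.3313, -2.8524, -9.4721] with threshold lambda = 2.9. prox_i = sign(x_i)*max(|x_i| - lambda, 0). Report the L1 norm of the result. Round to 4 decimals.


Soft-thresholding with lambda = 2.9:
prox(-1.3313) = sign(-1.3313)*max(|-1.3313| - 2.9, 0) = 0.0
prox(-2.8524) = sign(-2.8524)*max(|-2.8524| - 2.9, 0) = 0.0
prox(-9.4721) = sign(-9.4721)*max(|-9.4721| - 2.9, 0) = -6.5721
prox(x) = [0.0, 0.0, -6.5721]
||prox(x)||_1 = 0.0 + 0.0 + 6.5721 = 6.5721


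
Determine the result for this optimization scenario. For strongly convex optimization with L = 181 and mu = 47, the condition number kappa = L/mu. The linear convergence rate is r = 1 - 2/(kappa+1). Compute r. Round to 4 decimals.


Step 1: Compute the condition number.
kappa = L/mu = 181/47 = 3.8511
Step 2: Compute the convergence rate.
r = 1 - 2/(kappa + 1) = 1 - 2*mu/(L + mu) = (L - mu)/(L + mu) = 134/228 = 0.5877


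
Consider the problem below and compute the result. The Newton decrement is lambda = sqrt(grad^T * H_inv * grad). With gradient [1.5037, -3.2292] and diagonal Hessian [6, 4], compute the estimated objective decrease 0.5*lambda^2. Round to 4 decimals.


Step 1: H is diagonal, so H^(-1) * g = [0.2506, -0.8073].
Step 2: g^T H^(-1) g = sum_i g_i^2 / H_ii
  = (1.5037)^2/6 + (-3.2292)^2/4
  = 0.3769 + 2.6069 = 2.9838
Step 3: Objective decrease = 0.5 * g^T H^(-1) g = 1.4919


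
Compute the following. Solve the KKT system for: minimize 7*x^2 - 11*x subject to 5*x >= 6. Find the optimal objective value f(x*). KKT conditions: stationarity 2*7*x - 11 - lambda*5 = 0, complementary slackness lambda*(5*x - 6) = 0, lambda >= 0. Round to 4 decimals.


Step 1: Try lambda = 0 (constraint inactive).
x_unc = 11/(2*7) = 0.7857
Check: 5*0.7857 = 3.9285 < 6 -- violated!
Step 2: Constraint must be active: 5*x = 6
x* = 6/5 = 1.2
lambda = (2*7*1.2 - 11)/5 = 1.16
Step 3: Compute optimal value.
f(x*) = 7*1.2^2 - 11*1.2 = -3.12


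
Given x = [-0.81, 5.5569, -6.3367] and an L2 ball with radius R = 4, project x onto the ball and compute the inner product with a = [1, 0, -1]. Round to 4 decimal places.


Step 1: Compute ||x|| (intermediates to 6 decimals).
||x|| = sqrt((-0.81)^2 + 5.5569^2 + (-6.3367)^2) = 8.466936
Step 2: Project.
Since ||x|| > R, scale = R/||x|| = 4/8.466936 = 0.472426, proj(x) = scale * x
proj(x) = [-0.382665, 2.625224, -2.993622]
Step 3: Dot product.
a^T * proj(x) = 1*(-0.382665) + 0*2.625224 - 1*(-2.993622) = 2.611


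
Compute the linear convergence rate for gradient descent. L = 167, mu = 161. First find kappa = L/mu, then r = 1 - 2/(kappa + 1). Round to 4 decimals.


Step 1: Compute the condition number.
kappa = L/mu = 167/161 = 1.0373
Step 2: Compute the convergence rate.
r = 1 - 2/(kappa + 1) = 1 - 2*mu/(L + mu) = (L - mu)/(L + mu) = 6/328 = 0.0183


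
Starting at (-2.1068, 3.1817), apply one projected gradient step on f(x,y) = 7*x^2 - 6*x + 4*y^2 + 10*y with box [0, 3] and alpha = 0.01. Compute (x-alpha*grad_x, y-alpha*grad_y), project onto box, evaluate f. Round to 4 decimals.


Step 1: Compute gradient at (-2.1068, 3.1817).
grad_x = 2*7*-2.1068 - 6 = -35.4952
grad_y = 2*4*3.1817 + 10 = 35.4536
Step 2: Gradient step.
x_raw = -2.1068 - 0.01*-35.4952 = -1.7518
y_raw = 3.1817 - 0.01*35.4536 = 2.8272
Step 3: Project onto [0, 3].
x_proj = clip(-1.7518) = 0.0
y_proj = clip(2.8272) = 2.8272
Step 4: Evaluate f.
f(0.0, 2.8272) = 60.2431


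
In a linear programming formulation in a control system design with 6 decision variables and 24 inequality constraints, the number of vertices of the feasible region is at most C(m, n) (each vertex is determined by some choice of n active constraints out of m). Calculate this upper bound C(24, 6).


Each vertex corresponds to some choice of n active constraints out of m, so the number of vertices is at most C(m, n) = m! / (n!(m-n)!).
m = 24, n = 6
Numerator: 24 * 23 * 22 * 21 * 20 * 19
Denominator: 6! = 720
C(24, 6) = 134596


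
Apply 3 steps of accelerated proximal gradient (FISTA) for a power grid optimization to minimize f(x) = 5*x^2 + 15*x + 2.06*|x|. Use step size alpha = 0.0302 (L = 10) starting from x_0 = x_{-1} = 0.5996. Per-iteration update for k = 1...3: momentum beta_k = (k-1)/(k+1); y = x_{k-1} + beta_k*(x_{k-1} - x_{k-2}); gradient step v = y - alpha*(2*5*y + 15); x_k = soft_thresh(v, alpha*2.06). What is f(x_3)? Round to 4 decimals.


FISTA on f(x) = 5*x^2 + 15*x + 2.06*|x|
L = 10, alpha = 0.0302
Iteration 1: beta = 0.0, y = 0.5996 + 0.0*(0.5996 - 0.5996) = 0.5996
  grad(y) = 20.996, v = y - alpha*grad = -0.0345
  prox(v) = soft_thresh(-0.0345, 0.0622) = 0.0
Iteration 2: beta = 0.3333, y = 0.0 + 0.3333*(0.0 - 0.5996) = -0.1999
  grad(y) = 13.0013, v = y - alpha*grad = -0.5925
  prox(v) = soft_thresh(-0.5925, 0.0622) = -0.5303
Iteration 3: beta = 0.5, y = -0.5303 + 0.5*(-0.5303 - 0.0) = -0.7954
  grad(y) = 7.0456, v = y - alpha*grad = -1.0082
  prox(v) = soft_thresh(-1.0082, 0.0622) = -0.946
f(x_3) = 5*(-0.946)^2 + 15*(-0.946) + 2.06*|-0.946| = -7.7667


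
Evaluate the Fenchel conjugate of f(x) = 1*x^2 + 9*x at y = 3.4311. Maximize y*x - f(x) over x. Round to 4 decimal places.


f*(y) = sup_x {y*x - a*x^2 - b*x} = sup_x {(y-b)*x - a*x^2}
FOC: (y - b) - 2a*x = 0 => x* = (y - b)/(2a)
x* = (3.4311 - 9)/(2*1) = -2.7845
f*(3.4311) = (y-b)^2/(4a) = (3.4311 - 9)^2/(4*1)
= 31.0126/4 = 7.7532


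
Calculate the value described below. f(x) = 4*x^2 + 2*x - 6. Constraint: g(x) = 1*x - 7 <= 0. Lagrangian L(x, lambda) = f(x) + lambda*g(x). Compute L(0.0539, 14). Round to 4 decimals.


Step 1: Evaluate f(x).
f(0.0539) = 4*0.0539^2 + 2*0.0539 - 6 = -5.8806
Step 2: Evaluate g(x).
g(0.0539) = 1*0.0539 - 7 = -6.9461
Step 3: Compute Lagrangian.
L = -5.8806 + 14*-6.9461 = -103.126


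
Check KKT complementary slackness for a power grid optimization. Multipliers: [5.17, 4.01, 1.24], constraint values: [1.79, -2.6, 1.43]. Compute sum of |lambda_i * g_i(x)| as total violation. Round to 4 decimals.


KKT complementary slackness check:
lambda_1 * g_1 = 5.17 * 1.79 = 9.2543
lambda_2 * g_2 = 4.01 * -2.6 = -10.426
lambda_3 * g_3 = 1.24 * 1.43 = 1.7732
Total violation = 9.2543 + 10.426 + 1.7732 = 21.4535


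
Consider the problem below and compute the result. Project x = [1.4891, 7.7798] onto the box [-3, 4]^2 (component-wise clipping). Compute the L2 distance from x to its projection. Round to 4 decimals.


Project each component onto [-3, 4].
clip(1.4891) = 1.4891, clip(7.7798) = 4.0
Projection = [1.4891, 4.0]
Squared diffs: [0.0, 14.2869]
Distance = sqrt(14.2869) = 3.7798


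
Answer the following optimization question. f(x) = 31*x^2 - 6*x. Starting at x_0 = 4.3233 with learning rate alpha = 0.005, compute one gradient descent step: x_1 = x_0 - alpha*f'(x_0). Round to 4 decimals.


We compute the gradient at x_0 and apply the update.
f'(x) = 62*x - 6
f'(4.3233) = 62*4.3233 - 6 = 262.0446
x_1 = 4.3233 - 0.005*262.0446 = 3.0131


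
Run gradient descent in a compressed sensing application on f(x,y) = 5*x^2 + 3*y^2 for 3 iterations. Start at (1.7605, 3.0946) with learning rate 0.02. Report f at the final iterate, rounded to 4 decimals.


Gradient descent on f(x,y) = 5*x^2 + 3*y^2.
Starting point: (1.7605, 3.0946), alpha = 0.02
Step 1: grad_x = 2*5*1.7605 = 17.605, grad_y = 2*3*3.0946 = 18.5676
  x_1 = 1.7605 - 0.02*17.605 = 1.4084
  y_1 = 3.0946 - 0.02*18.5676 = 2.7232
Step 2: grad_x = 2*5*1.4084 = 14.084, grad_y = 2*3*2.7232 = 16.3395
  x_2 = 1.4084 - 0.02*14.084 = 1.1267
  y_2 = 2.7232 - 0.02*16.3395 = 2.3965
Step 3: grad_x = 2*5*1.1267 = 11.2672, grad_y = 2*3*2.3965 = 14.3787
  x_3 = 1.1267 - 0.02*11.2672 = 0.9014
  y_3 = 2.3965 - 0.02*14.3787 = 2.1089
f(0.9014, 2.1089) = 5*0.9014^2 + 3*2.1089^2 = 17.4046


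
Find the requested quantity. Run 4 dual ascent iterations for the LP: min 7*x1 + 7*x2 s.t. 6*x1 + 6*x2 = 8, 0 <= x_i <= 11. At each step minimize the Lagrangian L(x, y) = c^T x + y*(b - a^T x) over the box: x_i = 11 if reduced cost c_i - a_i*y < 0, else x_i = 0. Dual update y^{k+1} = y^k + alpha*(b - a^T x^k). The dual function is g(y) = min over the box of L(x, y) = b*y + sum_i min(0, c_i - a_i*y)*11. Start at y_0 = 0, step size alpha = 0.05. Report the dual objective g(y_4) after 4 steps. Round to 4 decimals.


Dual ascent for LP: min 7*x1 + 7*x2, 6*x1 + 6*x2 = 8, 0 <= x_i <= 11
Step 1: y^k = 0.0, reduced costs: (7.0, 7.0)
  x^k = (0.0, 0.0), subgradient = b - a^T x = 8.0
  y^{k+1} = 0.0 + 0.05*8.0 = 0.4
Step 2: y^k = 0.4, reduced costs: (4.6, 4.6)
  x^k = (0.0, 0.0), subgradient = b - a^T x = 8.0
  y^{k+1} = 0.4 + 0.05*8.0 = 0.8
Step 3: y^k = 0.8, reduced costs: (2.2, 2.2)
  x^k = (0.0, 0.0), subgradient = b - a^T x = 8.0
  y^{k+1} = 0.8 + 0.05*8.0 = 1.2
Step 4: y^k = 1.2, reduced costs: (-0.2, -0.2)
  x^k = (11.0, 11.0), subgradient = b - a^T x = -124.0
  y^{k+1} = 1.2 + 0.05*-124.0 = -5.0
Dual objective at y_4 = -5.0: reduced costs (37.0, 37.0), box minimizer x = (0.0, 0.0)
g(y_4) = b*y + (c1 - a1*y)*x1 + (c2 - a2*y)*x2 = 8*(-5.0) + 37.0*0.0 + 37.0*0.0 = -40.0 + 0.0 + 0.0 = -40.0


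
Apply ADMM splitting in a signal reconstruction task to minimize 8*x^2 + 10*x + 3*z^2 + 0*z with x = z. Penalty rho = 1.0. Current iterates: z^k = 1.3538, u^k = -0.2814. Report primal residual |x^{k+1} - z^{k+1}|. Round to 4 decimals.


ADMM iteration with rho = 1.0, z^k = 1.3538, u^k = -0.2814
Step 1: x-update.
Minimize 8*x^2 + 10*x + (1.0/2)*(x - 1.3538 - 0.2814)^2
FOC: (2*8 + 1.0)*x = -10 + 1.0*(1.3538 + 0.2814)
x^{k+1} = -0.492
Step 2: z-update.
Minimize 3*z^2 + 0*z + (1.0/2)*(-0.492 - z - 0.2814)^2
FOC: (2*3 + 1.0)*z = 0 + 1.0*(-0.492 - 0.2814)
z^{k+1} = -0.1105
Step 3: u-update.
u^{k+1} = -0.2814 - 0.492 + 0.1105 = -0.663
Step 4: Primal residual = |-0.492 + 0.1105| = 0.3816


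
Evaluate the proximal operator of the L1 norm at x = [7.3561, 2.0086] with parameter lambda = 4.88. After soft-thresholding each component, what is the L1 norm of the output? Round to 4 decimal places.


Soft-thresholding with lambda = 4.88:
prox(7.3561) = sign(7.3561)*max(|7.3561| - 4.88, 0) = 2.4761
prox(2.0086) = sign(2.0086)*max(|2.0086| - 4.88, 0) = 0.0
prox(x) = [2.4761, 0.0]
||prox(x)||_1 = 2.4761 + 0.0 = 2.4761


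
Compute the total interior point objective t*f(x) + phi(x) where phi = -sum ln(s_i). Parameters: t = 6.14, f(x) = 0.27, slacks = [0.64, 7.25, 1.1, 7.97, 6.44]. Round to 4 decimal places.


Step 1: Compute log-barrier.
ln values: [-0.4463, 1.981, 0.0953, 2.0757, 1.8625]
phi = -(-0.4463 + 1.981 + 0.0953 + 2.0757 + 1.8625) = -5.5682
Step 2: Compute augmented objective.
t*f(x) = 6.14*0.27 = 1.6578
Total = 1.6578 - 5.5682 = -3.9104


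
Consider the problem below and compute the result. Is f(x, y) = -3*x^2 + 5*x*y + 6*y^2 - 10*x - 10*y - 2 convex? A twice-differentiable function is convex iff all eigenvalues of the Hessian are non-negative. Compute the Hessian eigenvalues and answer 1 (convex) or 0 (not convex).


The Hessian of f(x,y) = -3*x^2 + 5*x*y + 6*y^2 - 10*x - 10*y - 2 is:
H = [[-6, 5], [5, 12]]
Trace = -6 + 12 = 6
Determinant = -6*12 - (5)^2 = -97
Discriminant = (6)^2 - 4*-97 = 424.0
Eigenvalues: lambda_1 = -7.2956, lambda_2 = 13.2956
The function is not convex.

0


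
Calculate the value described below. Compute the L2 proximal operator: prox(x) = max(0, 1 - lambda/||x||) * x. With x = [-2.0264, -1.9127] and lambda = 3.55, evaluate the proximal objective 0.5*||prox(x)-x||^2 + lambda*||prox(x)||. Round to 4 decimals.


Step 1: Compute ||x||.
||x|| = 2.7865
Step 2: Compute scaling factor.
scale = max(0, 1 - 3.55/2.7865) = 0.0
Step 3: prox(x) = [-0.0, -0.0]
||prox(x)|| = 0.0
Step 4: Proximal objective.
0.5*||prox-x||^2 = 3.8824
lambda*||prox|| = 0.0
Total = 3.8824


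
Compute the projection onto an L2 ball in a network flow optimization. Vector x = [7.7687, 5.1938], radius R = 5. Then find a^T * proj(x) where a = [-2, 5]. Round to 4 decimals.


Step 1: Compute ||x|| (intermediates to 6 decimals).
||x|| = sqrt(7.7687^2 + 5.1938^2) = 9.344959
Step 2: Project.
Since ||x|| > R, scale = R/||x|| = 5/9.344959 = 0.535048, proj(x) = scale * x
proj(x) = [4.156627, 2.778932]
Step 3: Dot product.
a^T * proj(x) = -2*4.156627 + 5*2.778932 = 5.5814


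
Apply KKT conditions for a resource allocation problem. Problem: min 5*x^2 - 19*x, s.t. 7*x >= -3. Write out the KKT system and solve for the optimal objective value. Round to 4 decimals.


Step 1: Try lambda = 0 (constraint inactive).
Stationarity: 2*5*x - 19 = 0
x* = 19/(2*5) = 1.9
Check constraint: 7*1.9 = 13.3 >= -3 -- satisfied.
Step 2: Compute optimal value.
f(x*) = 5*1.9^2 - 19*1.9 = -18.05


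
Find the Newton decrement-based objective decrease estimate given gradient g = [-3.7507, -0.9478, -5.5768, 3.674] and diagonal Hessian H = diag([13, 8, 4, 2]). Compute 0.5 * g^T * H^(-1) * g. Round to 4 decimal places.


Step 1: H is diagonal, so H^(-1) * g = [-0.2885, -0.1185, -1.3942, 1.837].
Step 2: g^T H^(-1) g = sum_i g_i^2 / H_ii
  = (-3.7507)^2/13 + (-0.9478)^2/8 + (-5.5768)^2/4 + (3.674)^2/2
  = 1.0821 + 0.1123 + 7.7752 + 6.7491 = 15.7187
Step 3: Objective decrease = 0.5 * g^T H^(-1) g = 7.8594


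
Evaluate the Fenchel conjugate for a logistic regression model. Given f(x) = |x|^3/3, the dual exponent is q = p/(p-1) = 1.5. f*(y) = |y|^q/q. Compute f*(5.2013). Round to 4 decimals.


The conjugate exponent q satisfies 1/p + 1/q = 1.
p = 3, so q = 3/(3 - 1) = 1.5
|y|^q = 5.2013^1.5 = 11.8623
f*(5.2013) = 11.8623 / 1.5 = 7.9082


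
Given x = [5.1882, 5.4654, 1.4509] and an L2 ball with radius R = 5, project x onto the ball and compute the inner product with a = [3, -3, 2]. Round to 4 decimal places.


Step 1: Compute ||x|| (intermediates to 6 decimals).
||x|| = sqrt(5.1882^2 + 5.4654^2 + 1.4509^2) = 7.674186
Step 2: Project.
Since ||x|| > R, scale = R/||x|| = 5/7.674186 = 0.651535, proj(x) = scale * x
proj(x) = [3.380294, 3.560899, 0.945312]
Step 3: Dot product.
a^T * proj(x) = 3*3.380294 - 3*3.560899 + 2*0.945312 = 1.3488


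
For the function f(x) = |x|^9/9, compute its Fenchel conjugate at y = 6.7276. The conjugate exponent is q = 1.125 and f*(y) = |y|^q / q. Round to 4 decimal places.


The conjugate exponent q satisfies 1/p + 1/q = 1.
p = 9, so q = 9/(9 - 1) = 1.125
|y|^q = 6.7276^1.125 = 8.5377
f*(6.7276) = 8.5377 / 1.125 = 7.5891


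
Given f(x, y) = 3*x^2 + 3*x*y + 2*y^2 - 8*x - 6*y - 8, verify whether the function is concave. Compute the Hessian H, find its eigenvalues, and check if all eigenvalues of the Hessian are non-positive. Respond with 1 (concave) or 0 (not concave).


The Hessian of f(x,y) = 3*x^2 + 3*x*y + 2*y^2 - 8*x - 6*y - 8 is:
H = [[6, 3], [3, 4]]
Trace = 6 + 4 = 10
Determinant = 6*4 - (3)^2 = 15
Discriminant = (10)^2 - 4*15 = 40.0
Eigenvalues: lambda_1 = 1.8377, lambda_2 = 8.1623
The function is not concave.

0


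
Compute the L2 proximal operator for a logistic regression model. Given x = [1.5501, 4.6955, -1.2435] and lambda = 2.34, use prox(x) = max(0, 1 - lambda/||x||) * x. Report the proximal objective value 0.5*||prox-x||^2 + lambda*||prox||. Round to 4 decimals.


Step 1: Compute ||x||.
||x|| = 5.0987
Step 2: Compute scaling factor.
scale = max(0, 1 - 2.34/5.0987) = 0.5411
Step 3: prox(x) = [0.8387, 2.5405, -0.6728]
||prox(x)|| = 2.7587
Step 4: Proximal objective.
0.5*||prox-x||^2 = 2.7378
lambda*||prox|| = 6.4554
Total = 9.1932


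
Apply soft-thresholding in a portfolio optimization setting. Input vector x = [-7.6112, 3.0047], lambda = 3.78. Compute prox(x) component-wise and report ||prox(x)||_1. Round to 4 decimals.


Soft-thresholding with lambda = 3.78:
prox(-7.6112) = sign(-7.6112)*max(|-7.6112| - 3.78, 0) = -3.8312
prox(3.0047) = sign(3.0047)*max(|3.0047| - 3.78, 0) = 0.0
prox(x) = [-3.8312, 0.0]
||prox(x)||_1 = 3.8312 + 0.0 = 3.8312


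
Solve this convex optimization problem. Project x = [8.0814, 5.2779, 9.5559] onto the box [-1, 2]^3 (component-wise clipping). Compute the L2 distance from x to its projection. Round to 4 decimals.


Project each component onto [-1, 2].
clip(8.0814) = 2.0, clip(5.2779) = 2.0, clip(9.5559) = 2.0
Projection = [2.0, 2.0, 2.0]
Squared diffs: [36.9834, 10.7446, 57.0916]
Distance = sqrt(104.8196) = 10.2381


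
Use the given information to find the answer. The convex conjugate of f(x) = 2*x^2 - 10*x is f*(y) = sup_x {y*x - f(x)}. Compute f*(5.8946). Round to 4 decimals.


f*(y) = sup_x {y*x - a*x^2 - b*x} = sup_x {(y-b)*x - a*x^2}
FOC: (y - b) - 2a*x = 0 => x* = (y - b)/(2a)
x* = (5.8946 + 10)/(2*2) = 3.9737
f*(5.8946) = (y-b)^2/(4a) = (5.8946 + 10)^2/(4*2)
= 252.6383/8 = 31.5798


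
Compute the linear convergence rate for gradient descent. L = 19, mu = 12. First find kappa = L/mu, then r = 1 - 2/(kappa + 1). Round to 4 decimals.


Step 1: Compute the condition number.
kappa = L/mu = 19/12 = 1.5833
Step 2: Compute the convergence rate.
r = 1 - 2/(kappa + 1) = 1 - 2*mu/(L + mu) = (L - mu)/(L + mu) = 7/31 = 0.2258


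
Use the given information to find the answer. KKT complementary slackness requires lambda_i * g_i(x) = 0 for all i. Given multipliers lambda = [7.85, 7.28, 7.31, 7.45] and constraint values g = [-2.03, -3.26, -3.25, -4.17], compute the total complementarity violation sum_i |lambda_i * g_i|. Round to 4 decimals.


KKT complementary slackness check:
lambda_1 * g_1 = 7.85 * -2.03 = -15.9355
lambda_2 * g_2 = 7.28 * -3.26 = -23.7328
lambda_3 * g_3 = 7.31 * -3.25 = -23.7575
lambda_4 * g_4 = 7.45 * -4.17 = -31.0665
Total violation = 15.9355 + 23.7328 + 23.7575 + 31.0665 = 94.4923


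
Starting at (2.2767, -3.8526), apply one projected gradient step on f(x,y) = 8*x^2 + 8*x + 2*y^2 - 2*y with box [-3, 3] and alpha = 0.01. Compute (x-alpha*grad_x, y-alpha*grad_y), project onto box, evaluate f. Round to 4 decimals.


Step 1: Compute gradient at (2.2767, -3.8526).
grad_x = 2*8*2.2767 + 8 = 44.4272
grad_y = 2*2*-3.8526 - 2 = -17.4104
Step 2: Gradient step.
x_raw = 2.2767 - 0.01*44.4272 = 1.8324
y_raw = -3.8526 - 0.01*-17.4104 = -3.6785
Step 3: Project onto [-3, 3].
x_proj = clip(1.8324) = 1.8324
y_proj = clip(-3.6785) = -3.0
Step 4: Evaluate f.
f(1.8324, -3.0) = 65.5218


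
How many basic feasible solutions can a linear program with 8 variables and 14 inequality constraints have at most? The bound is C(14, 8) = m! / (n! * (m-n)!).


Each vertex corresponds to some choice of n active constraints out of m, so the number of vertices is at most C(m, n) = m! / (n!(m-n)!).
m = 14, n = 8
Numerator: 14 * 13 * 12 * 11 * 10 * 9 * 8 * 7
Denominator: 8! = 40320
C(14, 8) = 3003


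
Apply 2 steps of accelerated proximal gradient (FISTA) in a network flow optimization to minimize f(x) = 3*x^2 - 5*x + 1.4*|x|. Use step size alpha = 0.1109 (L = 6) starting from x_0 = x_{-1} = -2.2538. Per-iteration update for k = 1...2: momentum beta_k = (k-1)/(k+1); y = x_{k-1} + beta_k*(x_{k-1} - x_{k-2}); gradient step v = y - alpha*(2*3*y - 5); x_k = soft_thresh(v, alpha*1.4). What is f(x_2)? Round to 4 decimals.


FISTA on f(x) = 3*x^2 - 5*x + 1.4*|x|
L = 6, alpha = 0.1109
Iteration 1: beta = 0.0, y = -2.2538 + 0.0*(-2.2538 + 2.2538) = -2.2538
  grad(y) = -18.5228, v = y - alpha*grad = -0.1996
  prox(v) = soft_thresh(-0.1996, 0.1553) = -0.0444
Iteration 2: beta = 0.3333, y = -0.0444 + 0.3333*(-0.0444 + 2.2538) = 0.6921
  grad(y) = -0.8473, v = y - alpha*grad = 0.7861
  prox(v) = soft_thresh(0.7861, 0.1553) = 0.6308
f(x_2) = 3*0.6308^2 - 5*0.6308 + 1.4*|0.6308| = -1.0771


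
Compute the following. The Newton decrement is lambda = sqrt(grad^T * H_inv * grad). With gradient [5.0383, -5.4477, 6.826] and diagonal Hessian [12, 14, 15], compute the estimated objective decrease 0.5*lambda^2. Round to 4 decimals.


Step 1: H is diagonal, so H^(-1) * g = [0.4199, -0.3891, 0.4551].
Step 2: g^T H^(-1) g = sum_i g_i^2 / H_ii
  = (5.0383)^2/12 + (-5.4477)^2/14 + (6.826)^2/15
  = 2.1154 + 2.1198 + 3.1063 = 7.3415
Step 3: Objective decrease = 0.5 * g^T H^(-1) g = 3.6707


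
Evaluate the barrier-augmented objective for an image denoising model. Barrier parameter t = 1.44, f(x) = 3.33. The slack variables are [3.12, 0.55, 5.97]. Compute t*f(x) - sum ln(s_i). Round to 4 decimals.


Step 1: Compute log-barrier.
ln values: [1.1378, -0.5978, 1.7867]
phi = -(1.1378 - 0.5978 + 1.7867) = -2.3267
Step 2: Compute augmented objective.
t*f(x) = 1.44*3.33 = 4.7952
Total = 4.7952 - 2.3267 = 2.4685


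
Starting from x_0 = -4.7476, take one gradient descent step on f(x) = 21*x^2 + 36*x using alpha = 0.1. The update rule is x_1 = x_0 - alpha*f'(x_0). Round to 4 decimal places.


We compute the gradient at x_0 and apply the update.
f'(x) = 42*x + 36
f'(-4.7476) = 42*-4.7476 + 36 = -163.3992
x_1 = -4.7476 - 0.1*-163.3992 = 11.5923


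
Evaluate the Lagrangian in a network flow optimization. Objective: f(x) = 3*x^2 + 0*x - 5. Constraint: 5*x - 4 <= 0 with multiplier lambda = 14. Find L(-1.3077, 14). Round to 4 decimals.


Step 1: Evaluate f(x).
f(-1.3077) = 3*(-1.3077)^2 + 0*(-1.3077) - 5 = 0.1302
Step 2: Evaluate g(x).
g(-1.3077) = 5*-1.3077 - 4 = -10.5385
Step 3: Compute Lagrangian.
L = 0.1302 + 14*-10.5385 = -147.4088


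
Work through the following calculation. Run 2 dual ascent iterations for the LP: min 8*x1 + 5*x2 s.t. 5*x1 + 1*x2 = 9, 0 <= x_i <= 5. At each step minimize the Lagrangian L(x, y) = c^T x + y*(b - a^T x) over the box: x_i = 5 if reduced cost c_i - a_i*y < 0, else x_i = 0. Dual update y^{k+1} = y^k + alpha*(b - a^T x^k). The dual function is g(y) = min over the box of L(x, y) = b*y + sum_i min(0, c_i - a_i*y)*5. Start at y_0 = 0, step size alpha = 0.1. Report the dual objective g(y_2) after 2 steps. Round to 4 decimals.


Dual ascent for LP: min 8*x1 + 5*x2, 5*x1 + 1*x2 = 9, 0 <= x_i <= 5
Step 1: y^k = 0.0, reduced costs: (8.0, 5.0)
  x^k = (0.0, 0.0), subgradient = b - a^T x = 9.0
  y^{k+1} = 0.0 + 0.1*9.0 = 0.9
Step 2: y^k = 0.9, reduced costs: (3.5, 4.1)
  x^k = (0.0, 0.0), subgradient = b - a^T x = 9.0
  y^{k+1} = 0.9 + 0.1*9.0 = 1.8
Dual objective at y_2 = 1.8: reduced costs (-1.0, 3.2), box minimizer x = (5.0, 0.0)
g(y_2) = b*y + (c1 - a1*y)*x1 + (c2 - a2*y)*x2 = 9*1.8 + (-1.0)*5.0 + 3.2*0.0 = 16.2 - 5.0 + 0.0 = 11.2
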